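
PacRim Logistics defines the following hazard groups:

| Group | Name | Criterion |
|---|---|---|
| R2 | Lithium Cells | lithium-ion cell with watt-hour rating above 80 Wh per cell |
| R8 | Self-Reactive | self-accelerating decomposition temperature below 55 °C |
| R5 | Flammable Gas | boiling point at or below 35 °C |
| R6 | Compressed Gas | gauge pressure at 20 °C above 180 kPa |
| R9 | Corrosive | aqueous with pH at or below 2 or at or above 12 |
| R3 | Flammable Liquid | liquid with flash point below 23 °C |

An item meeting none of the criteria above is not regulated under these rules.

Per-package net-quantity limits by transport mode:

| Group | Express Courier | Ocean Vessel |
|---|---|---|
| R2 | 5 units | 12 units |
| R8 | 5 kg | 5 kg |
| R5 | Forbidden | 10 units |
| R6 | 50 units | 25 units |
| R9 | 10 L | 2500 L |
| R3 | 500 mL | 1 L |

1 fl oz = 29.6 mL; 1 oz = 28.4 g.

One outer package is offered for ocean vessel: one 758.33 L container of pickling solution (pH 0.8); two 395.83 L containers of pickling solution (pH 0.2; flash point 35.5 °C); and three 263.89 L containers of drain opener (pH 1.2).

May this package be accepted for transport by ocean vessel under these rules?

Yes

With pH 0.8 (≤ 2), the pickling solution falls in Group R9.
pH 0.2 meets the Group R9 criterion (Corrosive), so the pickling solution is Group R9.
With pH 1.2 (≤ 2), the drain opener falls in Group R9.
Total Group R9: 758.33 L + (two 395.83 L containers = 791.66 L) + (three 263.89 L containers = 791.67 L) = 2341.66 L.
2341.66 L ≤ 2500 L (ocean vessel limit, Group R9) — within limit.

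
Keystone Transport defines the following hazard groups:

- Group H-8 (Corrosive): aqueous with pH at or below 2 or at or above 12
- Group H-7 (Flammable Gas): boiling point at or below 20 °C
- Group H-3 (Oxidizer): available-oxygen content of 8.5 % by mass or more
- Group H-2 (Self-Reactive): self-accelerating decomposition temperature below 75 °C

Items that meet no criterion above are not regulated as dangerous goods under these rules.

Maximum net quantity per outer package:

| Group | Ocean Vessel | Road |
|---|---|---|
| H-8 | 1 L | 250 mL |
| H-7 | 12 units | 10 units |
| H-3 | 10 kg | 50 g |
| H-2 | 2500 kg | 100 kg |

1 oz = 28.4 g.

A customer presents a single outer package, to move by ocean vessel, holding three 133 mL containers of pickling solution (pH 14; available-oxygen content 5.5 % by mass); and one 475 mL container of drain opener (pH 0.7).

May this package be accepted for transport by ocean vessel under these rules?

Yes

The pickling solution has pH 14, which is ≥ 12, so it is Group H-8 (Corrosive).
The drain opener has pH 0.7, which is ≤ 2, so it is Group H-8 (Corrosive).
Group H-8 net quantity: (three 133 mL containers = 399 mL) + 475 mL = 874 mL.
874 mL is within the ocean vessel limit of 1 L for Group H-8.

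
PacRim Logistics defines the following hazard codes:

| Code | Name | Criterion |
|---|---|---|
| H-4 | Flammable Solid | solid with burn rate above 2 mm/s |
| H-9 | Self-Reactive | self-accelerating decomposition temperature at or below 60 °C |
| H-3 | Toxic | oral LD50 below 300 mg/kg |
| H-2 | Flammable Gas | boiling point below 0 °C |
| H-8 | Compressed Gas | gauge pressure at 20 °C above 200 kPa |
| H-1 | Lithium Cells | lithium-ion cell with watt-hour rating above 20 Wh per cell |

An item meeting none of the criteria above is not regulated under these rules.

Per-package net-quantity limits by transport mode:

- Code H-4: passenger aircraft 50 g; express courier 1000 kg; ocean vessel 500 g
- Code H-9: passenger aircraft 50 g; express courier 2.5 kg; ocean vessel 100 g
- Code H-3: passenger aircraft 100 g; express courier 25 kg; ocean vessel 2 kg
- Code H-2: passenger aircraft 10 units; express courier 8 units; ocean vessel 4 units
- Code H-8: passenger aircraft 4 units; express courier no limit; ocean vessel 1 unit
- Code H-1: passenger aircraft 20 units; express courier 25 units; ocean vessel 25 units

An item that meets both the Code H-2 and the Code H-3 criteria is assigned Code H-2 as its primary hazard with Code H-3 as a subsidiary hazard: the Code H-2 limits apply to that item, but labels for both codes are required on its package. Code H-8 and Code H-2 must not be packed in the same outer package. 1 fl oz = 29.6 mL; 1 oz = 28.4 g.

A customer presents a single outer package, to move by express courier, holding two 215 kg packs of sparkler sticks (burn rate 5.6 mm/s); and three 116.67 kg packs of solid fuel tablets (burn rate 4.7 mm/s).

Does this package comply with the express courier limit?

Yes

Sparkler sticks: burn rate 5.6 mm/s > 2 mm/s → Code H-4 (Flammable Solid).
Solid fuel tablets: burn rate 4.7 mm/s > 2 mm/s → Code H-4 (Flammable Solid).
Code H-4 net quantity: (two 215 kg packs = 430 kg) + (three 116.67 kg packs = 350.01 kg) = 780.01 kg.
That is within the Code H-4 express courier limit of 1000 kg.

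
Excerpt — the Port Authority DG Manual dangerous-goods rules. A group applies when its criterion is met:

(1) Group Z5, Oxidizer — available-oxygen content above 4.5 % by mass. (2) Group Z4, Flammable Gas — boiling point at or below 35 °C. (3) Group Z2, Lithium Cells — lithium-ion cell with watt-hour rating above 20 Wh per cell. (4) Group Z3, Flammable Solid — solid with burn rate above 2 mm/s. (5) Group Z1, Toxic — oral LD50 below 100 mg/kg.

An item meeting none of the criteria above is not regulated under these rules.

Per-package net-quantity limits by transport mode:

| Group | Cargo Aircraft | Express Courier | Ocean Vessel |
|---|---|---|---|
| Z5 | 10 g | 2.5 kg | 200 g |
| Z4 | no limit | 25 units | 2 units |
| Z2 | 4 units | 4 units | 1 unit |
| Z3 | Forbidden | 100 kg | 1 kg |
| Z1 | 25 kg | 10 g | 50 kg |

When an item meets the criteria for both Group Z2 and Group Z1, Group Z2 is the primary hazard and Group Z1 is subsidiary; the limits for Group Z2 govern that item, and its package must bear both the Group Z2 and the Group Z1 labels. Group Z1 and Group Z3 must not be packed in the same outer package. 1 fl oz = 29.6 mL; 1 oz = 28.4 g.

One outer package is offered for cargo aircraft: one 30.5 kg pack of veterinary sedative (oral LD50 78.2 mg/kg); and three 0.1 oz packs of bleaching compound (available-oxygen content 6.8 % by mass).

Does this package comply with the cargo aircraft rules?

No

With oral LD50 78.2 mg/kg (< 100 mg/kg), the veterinary sedative falls in Group Z1.
With available-oxygen content 6.8 % by mass (> 4.5 % by mass), the bleaching compound falls in Group Z5.
Group Z5 quantity: three 0.1 oz packs = 8.52 g.
8.52 g is within the cargo aircraft limit of 10 g for Group Z5.
Group Z1 quantity: 30.5 kg.
That exceeds the Group Z1 cargo aircraft limit of 25 kg.
The segregation rule (Group Z1 with Group Z3) does not apply to Group Z5 with Group Z1.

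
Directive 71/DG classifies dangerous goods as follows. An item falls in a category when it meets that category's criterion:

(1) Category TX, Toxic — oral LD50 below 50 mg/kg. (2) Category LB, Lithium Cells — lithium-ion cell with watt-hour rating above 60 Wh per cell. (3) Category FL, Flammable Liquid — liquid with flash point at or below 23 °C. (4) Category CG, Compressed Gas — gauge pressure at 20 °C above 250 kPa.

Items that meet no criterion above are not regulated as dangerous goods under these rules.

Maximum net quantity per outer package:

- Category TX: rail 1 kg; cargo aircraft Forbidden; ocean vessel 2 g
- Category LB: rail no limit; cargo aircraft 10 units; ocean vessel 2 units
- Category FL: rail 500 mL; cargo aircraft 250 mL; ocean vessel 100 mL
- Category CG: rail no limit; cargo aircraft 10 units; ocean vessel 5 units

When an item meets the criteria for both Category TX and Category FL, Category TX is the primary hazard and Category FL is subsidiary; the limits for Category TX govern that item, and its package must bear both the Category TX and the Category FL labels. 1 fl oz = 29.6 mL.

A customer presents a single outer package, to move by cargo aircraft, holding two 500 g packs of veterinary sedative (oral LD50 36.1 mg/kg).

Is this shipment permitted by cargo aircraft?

No

Oral LD50 36.1 mg/kg meets the Category TX criterion (Toxic), so the veterinary sedative is Category TX.
Category TX quantity: two 500 g packs = 1 kg.
Category TX is Forbidden by cargo aircraft.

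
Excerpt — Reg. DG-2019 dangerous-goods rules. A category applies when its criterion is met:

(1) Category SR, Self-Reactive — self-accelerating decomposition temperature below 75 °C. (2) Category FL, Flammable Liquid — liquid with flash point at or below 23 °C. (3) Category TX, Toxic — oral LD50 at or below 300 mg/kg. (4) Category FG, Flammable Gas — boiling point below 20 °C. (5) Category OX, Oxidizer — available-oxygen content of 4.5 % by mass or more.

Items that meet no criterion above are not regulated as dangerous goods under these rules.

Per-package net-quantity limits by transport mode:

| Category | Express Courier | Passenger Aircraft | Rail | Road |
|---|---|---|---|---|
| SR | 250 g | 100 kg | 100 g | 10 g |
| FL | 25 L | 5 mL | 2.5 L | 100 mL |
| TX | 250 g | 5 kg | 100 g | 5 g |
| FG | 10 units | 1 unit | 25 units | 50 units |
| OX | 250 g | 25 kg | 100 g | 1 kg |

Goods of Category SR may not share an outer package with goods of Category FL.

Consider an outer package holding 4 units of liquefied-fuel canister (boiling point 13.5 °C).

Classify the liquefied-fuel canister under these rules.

Category FG

With boiling point 13.5 °C (< 20 °C), the liquefied-fuel canister falls in Category FG.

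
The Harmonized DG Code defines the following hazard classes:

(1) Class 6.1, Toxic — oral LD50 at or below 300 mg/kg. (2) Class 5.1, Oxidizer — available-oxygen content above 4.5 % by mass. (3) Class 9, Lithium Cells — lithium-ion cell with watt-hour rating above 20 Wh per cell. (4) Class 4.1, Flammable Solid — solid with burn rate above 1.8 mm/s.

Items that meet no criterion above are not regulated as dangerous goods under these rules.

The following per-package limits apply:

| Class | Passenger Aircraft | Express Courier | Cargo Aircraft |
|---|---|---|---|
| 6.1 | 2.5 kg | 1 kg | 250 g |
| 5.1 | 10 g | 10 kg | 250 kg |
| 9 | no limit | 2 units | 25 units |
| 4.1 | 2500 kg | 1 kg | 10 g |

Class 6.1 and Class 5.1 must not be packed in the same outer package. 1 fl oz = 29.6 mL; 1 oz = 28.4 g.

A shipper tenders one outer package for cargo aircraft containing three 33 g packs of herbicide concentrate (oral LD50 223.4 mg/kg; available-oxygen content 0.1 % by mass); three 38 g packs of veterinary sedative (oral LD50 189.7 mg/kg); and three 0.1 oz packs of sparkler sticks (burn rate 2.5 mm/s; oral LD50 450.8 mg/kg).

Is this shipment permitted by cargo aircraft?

Yes

Herbicide concentrate: oral LD50 223.4 mg/kg ≤ 300 mg/kg → Class 6.1 (Toxic).
With oral LD50 189.7 mg/kg (≤ 300 mg/kg), the veterinary sedative falls in Class 6.1.
Burn rate 2.5 mm/s meets the Class 4.1 criterion (Flammable Solid), so the sparkler sticks are Class 4.1.
Class 6.1 net quantity: (three 33 g packs = 99 g) + (three 38 g packs = 114 g) = 213 g.
That is within the Class 6.1 cargo aircraft limit of 250 g.
Class 4.1 quantity: three 0.1 oz packs = 8.52 g.
8.52 g is within the cargo aircraft limit of 10 g for Class 4.1.
The segregation rule (Class 6.1 with Class 5.1) does not apply to Class 6.1 with Class 4.1.
Every hazard class is within its cargo aircraft limit and no segregation rule is violated.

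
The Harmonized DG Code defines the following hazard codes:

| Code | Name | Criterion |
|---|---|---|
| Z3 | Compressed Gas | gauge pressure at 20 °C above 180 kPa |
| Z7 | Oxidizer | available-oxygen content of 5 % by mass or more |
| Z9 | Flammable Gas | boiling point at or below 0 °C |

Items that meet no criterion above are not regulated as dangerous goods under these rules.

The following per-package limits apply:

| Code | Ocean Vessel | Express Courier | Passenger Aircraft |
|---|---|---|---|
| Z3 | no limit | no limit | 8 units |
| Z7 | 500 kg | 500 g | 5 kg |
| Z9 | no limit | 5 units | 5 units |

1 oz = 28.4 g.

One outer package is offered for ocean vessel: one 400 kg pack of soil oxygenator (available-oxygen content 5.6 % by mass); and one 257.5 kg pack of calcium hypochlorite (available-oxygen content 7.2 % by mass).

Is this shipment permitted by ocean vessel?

With available-oxygen content 5.6 % by mass (≥ 5 % by mass), the soil oxygenator falls in Code Z7.
With available-oxygen content 7.2 % by mass (≥ 5 % by mass), the calcium hypochlorite falls in Code Z7.
Total Code Z7: 400 kg + 257.5 kg = 657.5 kg.
That exceeds the Code Z7 ocean vessel limit of 500 kg.

No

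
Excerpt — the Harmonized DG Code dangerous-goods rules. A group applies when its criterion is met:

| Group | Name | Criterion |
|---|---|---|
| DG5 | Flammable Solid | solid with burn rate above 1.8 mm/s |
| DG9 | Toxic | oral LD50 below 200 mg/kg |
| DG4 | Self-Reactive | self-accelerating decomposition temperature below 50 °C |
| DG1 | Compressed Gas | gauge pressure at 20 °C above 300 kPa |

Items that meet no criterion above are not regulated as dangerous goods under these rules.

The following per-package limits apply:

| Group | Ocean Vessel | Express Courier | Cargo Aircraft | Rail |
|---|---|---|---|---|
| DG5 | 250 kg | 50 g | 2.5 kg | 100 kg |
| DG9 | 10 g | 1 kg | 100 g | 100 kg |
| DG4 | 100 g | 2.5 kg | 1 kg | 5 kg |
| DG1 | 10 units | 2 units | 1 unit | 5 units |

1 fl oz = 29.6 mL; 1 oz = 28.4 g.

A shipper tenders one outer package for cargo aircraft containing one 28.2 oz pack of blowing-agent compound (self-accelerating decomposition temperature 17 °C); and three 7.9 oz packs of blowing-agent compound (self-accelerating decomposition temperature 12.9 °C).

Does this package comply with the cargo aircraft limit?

No

With self-accelerating decomposition temperature 17 °C (< 50 °C), the blowing-agent compound falls in Group DG4.
Self-accelerating decomposition temperature 12.9 °C meets the Group DG4 criterion (Self-Reactive), so the blowing-agent compound is Group DG4.
Total Group DG4: (one 28.2 oz pack = 800.88 g) + (three 7.9 oz packs = 673.08 g) = 1473.96 g.
That exceeds the Group DG4 cargo aircraft limit of 1 kg.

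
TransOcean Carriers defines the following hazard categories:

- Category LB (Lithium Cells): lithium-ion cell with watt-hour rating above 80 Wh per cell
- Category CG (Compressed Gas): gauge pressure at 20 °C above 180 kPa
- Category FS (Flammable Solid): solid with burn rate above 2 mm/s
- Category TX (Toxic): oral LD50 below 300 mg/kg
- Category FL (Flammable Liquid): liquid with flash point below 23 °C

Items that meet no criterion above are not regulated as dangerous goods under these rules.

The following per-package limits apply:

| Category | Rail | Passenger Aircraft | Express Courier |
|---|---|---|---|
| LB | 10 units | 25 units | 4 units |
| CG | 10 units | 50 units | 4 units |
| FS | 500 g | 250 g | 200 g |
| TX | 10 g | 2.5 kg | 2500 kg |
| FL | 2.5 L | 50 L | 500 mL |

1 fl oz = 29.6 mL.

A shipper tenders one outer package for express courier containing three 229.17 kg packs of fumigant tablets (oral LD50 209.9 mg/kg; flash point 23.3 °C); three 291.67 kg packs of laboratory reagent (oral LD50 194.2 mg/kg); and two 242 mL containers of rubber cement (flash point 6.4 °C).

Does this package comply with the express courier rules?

Fumigant tablets: oral LD50 209.9 mg/kg < 300 mg/kg → Category TX (Toxic).
With oral LD50 194.2 mg/kg (< 300 mg/kg), the laboratory reagent falls in Category TX.
Rubber cement: flash point 6.4 °C < 23 °C → Category FL (Flammable Liquid).
Category FL quantity: two 242 mL containers = 484 mL.
484 mL ≤ 500 mL (express courier limit, Category FL) — within limit.
Total Category TX: (three 229.17 kg packs = 687.51 kg) + (three 291.67 kg packs = 875.01 kg) = 1562.52 kg.
1562.52 kg ≤ 2500 kg (express courier limit, Category TX) — within limit.
Every hazard category is within its express courier limit and no segregation rule is violated.

Yes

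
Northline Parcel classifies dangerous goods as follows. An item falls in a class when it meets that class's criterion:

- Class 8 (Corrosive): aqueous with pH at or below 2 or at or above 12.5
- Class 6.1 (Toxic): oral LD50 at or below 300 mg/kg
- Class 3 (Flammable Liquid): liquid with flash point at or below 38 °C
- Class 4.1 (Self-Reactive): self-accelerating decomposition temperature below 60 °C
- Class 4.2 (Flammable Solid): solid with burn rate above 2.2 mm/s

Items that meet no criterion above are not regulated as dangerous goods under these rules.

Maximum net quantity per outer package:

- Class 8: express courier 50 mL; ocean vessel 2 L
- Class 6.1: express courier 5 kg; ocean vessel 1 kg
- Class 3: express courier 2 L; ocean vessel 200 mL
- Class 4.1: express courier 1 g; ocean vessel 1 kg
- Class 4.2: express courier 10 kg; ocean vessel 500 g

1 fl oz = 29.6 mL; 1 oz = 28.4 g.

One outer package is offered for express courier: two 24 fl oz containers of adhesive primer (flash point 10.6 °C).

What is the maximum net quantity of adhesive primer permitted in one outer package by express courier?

2 L

Adhesive primer: flash point 10.6 °C ≤ 38 °C → Class 3 (Flammable Liquid).
The express courier limit for Class 3 is 2 L.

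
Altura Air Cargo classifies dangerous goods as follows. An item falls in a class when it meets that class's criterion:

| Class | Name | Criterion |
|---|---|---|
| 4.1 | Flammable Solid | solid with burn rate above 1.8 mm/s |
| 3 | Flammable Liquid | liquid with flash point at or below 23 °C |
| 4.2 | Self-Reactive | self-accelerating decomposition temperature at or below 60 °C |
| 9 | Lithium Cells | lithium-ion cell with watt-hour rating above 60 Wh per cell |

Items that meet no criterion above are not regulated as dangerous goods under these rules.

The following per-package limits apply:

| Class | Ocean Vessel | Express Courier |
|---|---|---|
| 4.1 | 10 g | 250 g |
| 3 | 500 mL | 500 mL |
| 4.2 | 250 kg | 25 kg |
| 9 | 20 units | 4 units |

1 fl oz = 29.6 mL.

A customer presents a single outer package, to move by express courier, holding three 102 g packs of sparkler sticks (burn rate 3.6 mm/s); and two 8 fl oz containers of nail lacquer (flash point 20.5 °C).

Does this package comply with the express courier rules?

Sparkler sticks: burn rate 3.6 mm/s > 1.8 mm/s → Class 4.1 (Flammable Solid).
Nail lacquer: flash point 20.5 °C ≤ 23 °C → Class 3 (Flammable Liquid).
Class 4.1 quantity: three 102 g packs = 306 g.
That exceeds the Class 4.1 express courier limit of 250 g.
Class 3 quantity: two 8 fl oz containers = 473.6 mL.
That is within the Class 3 express courier limit of 500 mL.

No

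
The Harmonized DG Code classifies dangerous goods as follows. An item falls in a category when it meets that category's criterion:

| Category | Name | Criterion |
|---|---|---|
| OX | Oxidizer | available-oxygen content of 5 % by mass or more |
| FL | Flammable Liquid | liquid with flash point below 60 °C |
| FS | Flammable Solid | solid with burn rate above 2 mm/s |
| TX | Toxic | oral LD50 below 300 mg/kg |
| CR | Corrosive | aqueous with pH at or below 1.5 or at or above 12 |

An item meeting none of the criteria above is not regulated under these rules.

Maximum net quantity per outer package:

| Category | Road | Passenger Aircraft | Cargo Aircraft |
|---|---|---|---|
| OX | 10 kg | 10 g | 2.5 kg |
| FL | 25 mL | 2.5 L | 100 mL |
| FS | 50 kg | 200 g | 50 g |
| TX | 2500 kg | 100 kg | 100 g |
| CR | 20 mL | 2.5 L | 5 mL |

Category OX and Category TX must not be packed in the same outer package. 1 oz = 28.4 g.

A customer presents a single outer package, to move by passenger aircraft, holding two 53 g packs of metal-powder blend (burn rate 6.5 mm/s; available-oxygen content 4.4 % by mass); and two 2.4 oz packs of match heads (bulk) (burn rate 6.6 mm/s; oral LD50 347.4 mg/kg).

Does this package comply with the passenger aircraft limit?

No

The metal-powder blend has burn rate 6.5 mm/s, which is > 2 mm/s, so it is Category FS (Flammable Solid).
The match heads (bulk) have burn rate 6.6 mm/s, which is > 2 mm/s, so they are Category FS (Flammable Solid).
Category FS net quantity: (two 53 g packs = 106 g) + (two 2.4 oz packs = 136.32 g) = 242.32 g.
242.32 g > 200 g (passenger aircraft limit, Category FS) — over the limit.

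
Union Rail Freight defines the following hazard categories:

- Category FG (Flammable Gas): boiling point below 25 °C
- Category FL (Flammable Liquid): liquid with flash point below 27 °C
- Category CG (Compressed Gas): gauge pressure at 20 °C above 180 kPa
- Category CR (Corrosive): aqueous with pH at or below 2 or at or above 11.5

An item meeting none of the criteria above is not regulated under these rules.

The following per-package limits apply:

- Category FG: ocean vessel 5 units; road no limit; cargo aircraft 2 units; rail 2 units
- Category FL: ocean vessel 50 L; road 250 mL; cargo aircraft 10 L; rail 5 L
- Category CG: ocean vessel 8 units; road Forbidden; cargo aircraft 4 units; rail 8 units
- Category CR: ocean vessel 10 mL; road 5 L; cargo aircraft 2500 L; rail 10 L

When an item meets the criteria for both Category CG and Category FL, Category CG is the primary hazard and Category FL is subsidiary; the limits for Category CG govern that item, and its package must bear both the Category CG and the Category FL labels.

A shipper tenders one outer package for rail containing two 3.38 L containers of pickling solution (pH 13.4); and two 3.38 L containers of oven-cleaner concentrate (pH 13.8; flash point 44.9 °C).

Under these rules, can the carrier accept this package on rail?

Pickling solution: pH 13.4 ≥ 11.5 → Category CR (Corrosive).
pH 13.8 meets the Category CR criterion (Corrosive), so the oven-cleaner concentrate is Category CR.
Total Category CR: (two 3.38 L containers = 6.76 L) + (two 3.38 L containers = 6.76 L) = 13.52 L.
13.52 L > 10 L (rail limit, Category CR) — over the limit.

No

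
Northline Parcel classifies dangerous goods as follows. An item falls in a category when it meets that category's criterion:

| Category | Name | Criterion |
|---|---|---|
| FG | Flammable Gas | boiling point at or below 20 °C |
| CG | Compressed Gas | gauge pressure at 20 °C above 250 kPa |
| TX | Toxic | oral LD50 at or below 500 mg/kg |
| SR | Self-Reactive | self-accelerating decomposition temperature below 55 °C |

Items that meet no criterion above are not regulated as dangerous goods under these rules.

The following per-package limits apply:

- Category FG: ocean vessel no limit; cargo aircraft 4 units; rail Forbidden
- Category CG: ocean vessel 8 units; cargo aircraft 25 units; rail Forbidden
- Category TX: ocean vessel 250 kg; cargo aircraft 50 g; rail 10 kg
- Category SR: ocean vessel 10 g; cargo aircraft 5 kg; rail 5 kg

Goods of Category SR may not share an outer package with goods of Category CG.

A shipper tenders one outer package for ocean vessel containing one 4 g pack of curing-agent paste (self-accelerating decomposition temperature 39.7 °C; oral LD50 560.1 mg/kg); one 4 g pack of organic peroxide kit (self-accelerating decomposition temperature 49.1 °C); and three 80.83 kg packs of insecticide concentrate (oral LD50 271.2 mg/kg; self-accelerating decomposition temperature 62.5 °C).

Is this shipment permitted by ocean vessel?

Yes

Curing-agent paste: self-accelerating decomposition temperature 39.7 °C < 55 °C → Category SR (Self-Reactive).
The organic peroxide kit has self-accelerating decomposition temperature 49.1 °C, which is < 55 °C, so it is Category SR (Self-Reactive).
The insecticide concentrate has oral LD50 271.2 mg/kg, which is ≤ 500 mg/kg, so it is Category TX (Toxic).
Category SR net quantity: 4 g + 4 g = 8 g.
8 g is within the ocean vessel limit of 10 g for Category SR.
Category TX quantity: three 80.83 kg packs = 242.49 kg.
That is within the Category TX ocean vessel limit of 250 kg.
The segregation rule (Category SR with Category CG) does not apply to Category SR with Category TX.
Every hazard category is within its ocean vessel limit and no segregation rule is violated.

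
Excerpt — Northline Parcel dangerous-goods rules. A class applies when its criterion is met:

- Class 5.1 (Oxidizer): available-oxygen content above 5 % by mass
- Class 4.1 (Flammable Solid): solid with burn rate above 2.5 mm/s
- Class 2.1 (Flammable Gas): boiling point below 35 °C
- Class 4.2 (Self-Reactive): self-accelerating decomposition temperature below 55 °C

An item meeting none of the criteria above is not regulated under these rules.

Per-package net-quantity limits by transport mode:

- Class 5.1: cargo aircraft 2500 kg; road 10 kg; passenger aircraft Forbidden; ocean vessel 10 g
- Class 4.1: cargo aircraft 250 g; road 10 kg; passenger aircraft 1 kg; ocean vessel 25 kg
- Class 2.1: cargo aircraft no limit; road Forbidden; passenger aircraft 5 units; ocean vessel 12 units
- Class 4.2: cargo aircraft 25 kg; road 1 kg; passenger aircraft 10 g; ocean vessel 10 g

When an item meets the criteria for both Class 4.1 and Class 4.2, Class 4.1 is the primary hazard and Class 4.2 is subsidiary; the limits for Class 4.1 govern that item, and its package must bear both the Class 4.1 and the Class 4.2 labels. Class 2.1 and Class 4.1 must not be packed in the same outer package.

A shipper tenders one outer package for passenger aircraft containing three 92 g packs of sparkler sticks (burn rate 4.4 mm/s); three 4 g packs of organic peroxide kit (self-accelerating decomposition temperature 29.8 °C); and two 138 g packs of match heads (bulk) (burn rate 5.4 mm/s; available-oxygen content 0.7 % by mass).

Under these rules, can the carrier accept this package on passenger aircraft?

No

The sparkler sticks have burn rate 4.4 mm/s, which is > 2.5 mm/s, so they are Class 4.1 (Flammable Solid).
Organic peroxide kit: self-accelerating decomposition temperature 29.8 °C < 55 °C → Class 4.2 (Self-Reactive).
Burn rate 5.4 mm/s meets the Class 4.1 criterion (Flammable Solid), so the match heads (bulk) are Class 4.1.
Class 4.2 quantity: three 4 g packs = 12 g.
12 g > 10 g (passenger aircraft limit, Class 4.2) — over the limit.
Class 4.1 net quantity: (three 92 g packs = 276 g) + (two 138 g packs = 276 g) = 552 g.
552 g ≤ 1 kg (passenger aircraft limit, Class 4.1) — within limit.
The segregation rule (Class 2.1 with Class 4.1) does not apply to Class 4.2 with Class 4.1.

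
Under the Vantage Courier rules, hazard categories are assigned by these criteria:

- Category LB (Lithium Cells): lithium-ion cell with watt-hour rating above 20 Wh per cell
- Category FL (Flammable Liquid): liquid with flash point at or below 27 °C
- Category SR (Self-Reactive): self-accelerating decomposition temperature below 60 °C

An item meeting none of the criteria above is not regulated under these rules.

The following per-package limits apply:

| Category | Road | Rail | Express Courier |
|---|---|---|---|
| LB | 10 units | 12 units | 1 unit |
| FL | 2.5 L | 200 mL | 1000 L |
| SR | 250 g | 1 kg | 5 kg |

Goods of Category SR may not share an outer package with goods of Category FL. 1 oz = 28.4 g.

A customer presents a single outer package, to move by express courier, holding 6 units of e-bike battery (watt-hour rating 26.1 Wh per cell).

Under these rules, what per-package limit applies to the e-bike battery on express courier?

1 unit

Watt-hour rating 26.1 Wh per cell meets the Category LB criterion (Lithium Cells), so the e-bike battery is Category LB.
The express courier limit for Category LB is 1 unit.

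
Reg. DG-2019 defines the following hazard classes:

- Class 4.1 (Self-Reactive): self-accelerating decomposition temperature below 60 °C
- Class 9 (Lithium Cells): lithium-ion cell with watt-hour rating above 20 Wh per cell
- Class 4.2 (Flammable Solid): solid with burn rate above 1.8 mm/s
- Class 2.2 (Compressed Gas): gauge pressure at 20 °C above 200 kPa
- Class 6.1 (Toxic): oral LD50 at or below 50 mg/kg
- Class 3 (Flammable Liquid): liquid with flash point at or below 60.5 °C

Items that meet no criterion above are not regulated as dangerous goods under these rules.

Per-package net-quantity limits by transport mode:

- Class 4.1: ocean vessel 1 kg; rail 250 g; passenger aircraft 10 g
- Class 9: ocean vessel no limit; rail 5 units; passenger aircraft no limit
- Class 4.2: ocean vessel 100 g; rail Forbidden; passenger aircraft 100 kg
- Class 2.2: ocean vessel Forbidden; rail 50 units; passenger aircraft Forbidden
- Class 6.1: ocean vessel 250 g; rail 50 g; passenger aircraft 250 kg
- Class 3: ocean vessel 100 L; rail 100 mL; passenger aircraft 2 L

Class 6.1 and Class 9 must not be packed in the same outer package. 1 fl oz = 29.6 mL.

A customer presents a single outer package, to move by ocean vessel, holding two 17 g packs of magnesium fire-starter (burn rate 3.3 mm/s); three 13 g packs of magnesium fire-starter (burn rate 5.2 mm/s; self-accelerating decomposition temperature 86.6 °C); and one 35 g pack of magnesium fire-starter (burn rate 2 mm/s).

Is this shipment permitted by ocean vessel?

No

Burn rate 3.3 mm/s meets the Class 4.2 criterion (Flammable Solid), so the magnesium fire-starter is Class 4.2.
With burn rate 5.2 mm/s (> 1.8 mm/s), the magnesium fire-starter falls in Class 4.2.
With burn rate 2 mm/s (> 1.8 mm/s), the magnesium fire-starter falls in Class 4.2.
Class 4.2 net quantity: (two 17 g packs = 34 g) + (three 13 g packs = 39 g) + 35 g = 108 g.
108 g exceeds the ocean vessel limit of 100 g for Class 4.2.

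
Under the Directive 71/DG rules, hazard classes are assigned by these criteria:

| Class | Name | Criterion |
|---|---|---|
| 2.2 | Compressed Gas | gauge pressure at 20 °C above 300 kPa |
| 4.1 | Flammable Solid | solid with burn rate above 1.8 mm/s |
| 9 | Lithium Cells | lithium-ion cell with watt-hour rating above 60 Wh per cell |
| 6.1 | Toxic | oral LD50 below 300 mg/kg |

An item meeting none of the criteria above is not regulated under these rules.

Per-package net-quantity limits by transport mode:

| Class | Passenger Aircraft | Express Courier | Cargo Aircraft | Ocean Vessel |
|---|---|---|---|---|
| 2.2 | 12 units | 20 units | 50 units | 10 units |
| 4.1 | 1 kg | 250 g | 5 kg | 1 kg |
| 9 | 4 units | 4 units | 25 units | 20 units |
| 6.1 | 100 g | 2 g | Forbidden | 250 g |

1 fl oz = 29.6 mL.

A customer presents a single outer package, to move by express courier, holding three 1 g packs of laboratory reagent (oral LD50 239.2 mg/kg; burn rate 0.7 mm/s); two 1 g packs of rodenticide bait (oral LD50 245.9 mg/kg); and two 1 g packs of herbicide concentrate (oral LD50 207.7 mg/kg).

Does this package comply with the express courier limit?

With oral LD50 239.2 mg/kg (< 300 mg/kg), the laboratory reagent falls in Class 6.1.
Oral LD50 245.9 mg/kg meets the Class 6.1 criterion (Toxic), so the rodenticide bait is Class 6.1.
Oral LD50 207.7 mg/kg meets the Class 6.1 criterion (Toxic), so the herbicide concentrate is Class 6.1.
Total Class 6.1: (three 1 g packs = 3 g) + (two 1 g packs = 2 g) + (two 1 g packs = 2 g) = 7 g.
That exceeds the Class 6.1 express courier limit of 2 g.

No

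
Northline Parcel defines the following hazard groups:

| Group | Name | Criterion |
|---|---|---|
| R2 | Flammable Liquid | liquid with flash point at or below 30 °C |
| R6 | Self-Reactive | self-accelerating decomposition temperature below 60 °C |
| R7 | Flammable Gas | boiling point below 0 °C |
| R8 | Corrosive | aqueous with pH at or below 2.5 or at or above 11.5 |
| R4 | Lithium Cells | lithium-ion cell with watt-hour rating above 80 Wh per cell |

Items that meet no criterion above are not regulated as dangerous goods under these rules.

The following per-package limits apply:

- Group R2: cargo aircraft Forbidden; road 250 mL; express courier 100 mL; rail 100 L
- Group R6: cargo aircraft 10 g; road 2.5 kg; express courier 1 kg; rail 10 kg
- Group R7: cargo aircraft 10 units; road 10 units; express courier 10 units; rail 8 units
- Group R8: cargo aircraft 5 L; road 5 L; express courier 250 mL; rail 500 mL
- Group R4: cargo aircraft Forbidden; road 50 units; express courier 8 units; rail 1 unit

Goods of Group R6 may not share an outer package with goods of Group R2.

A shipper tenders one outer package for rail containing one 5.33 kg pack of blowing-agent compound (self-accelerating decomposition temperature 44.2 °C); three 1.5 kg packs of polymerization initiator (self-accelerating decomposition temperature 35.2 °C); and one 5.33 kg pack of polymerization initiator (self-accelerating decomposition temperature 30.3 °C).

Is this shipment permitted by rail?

The blowing-agent compound has self-accelerating decomposition temperature 44.2 °C, which is < 60 °C, so it is Group R6 (Self-Reactive).
The polymerization initiator has self-accelerating decomposition temperature 35.2 °C, which is < 60 °C, so it is Group R6 (Self-Reactive).
Polymerization initiator: self-accelerating decomposition temperature 30.3 °C < 60 °C → Group R6 (Self-Reactive).
Group R6 net quantity: 5.33 kg + (three 1.5 kg packs = 4.5 kg) + 5.33 kg = 15.16 kg.
That exceeds the Group R6 rail limit of 10 kg.

No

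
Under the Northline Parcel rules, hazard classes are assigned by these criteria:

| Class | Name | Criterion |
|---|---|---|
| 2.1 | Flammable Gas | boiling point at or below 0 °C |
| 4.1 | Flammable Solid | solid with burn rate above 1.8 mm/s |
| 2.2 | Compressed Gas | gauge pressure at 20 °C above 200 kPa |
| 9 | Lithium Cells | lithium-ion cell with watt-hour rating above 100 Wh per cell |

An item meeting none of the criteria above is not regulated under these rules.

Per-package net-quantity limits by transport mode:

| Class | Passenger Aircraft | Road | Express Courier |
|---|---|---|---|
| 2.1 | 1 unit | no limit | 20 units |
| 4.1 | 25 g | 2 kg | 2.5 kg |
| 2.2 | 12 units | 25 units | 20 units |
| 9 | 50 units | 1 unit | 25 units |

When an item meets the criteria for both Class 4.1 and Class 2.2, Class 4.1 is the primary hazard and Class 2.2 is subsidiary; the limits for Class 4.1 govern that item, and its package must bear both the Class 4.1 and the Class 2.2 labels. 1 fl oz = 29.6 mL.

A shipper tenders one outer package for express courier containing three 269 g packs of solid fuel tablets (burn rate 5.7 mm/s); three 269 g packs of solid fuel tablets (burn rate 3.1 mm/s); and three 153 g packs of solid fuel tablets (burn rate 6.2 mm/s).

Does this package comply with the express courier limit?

Yes

With burn rate 5.7 mm/s (> 1.8 mm/s), the solid fuel tablets fall in Class 4.1.
Burn rate 3.1 mm/s meets the Class 4.1 criterion (Flammable Solid), so the solid fuel tablets are Class 4.1.
Solid fuel tablets: burn rate 6.2 mm/s > 1.8 mm/s → Class 4.1 (Flammable Solid).
Total Class 4.1: (three 269 g packs = 807 g) + (three 269 g packs = 807 g) + (three 153 g packs = 459 g) = 2.073 kg.
That is within the Class 4.1 express courier limit of 2.5 kg.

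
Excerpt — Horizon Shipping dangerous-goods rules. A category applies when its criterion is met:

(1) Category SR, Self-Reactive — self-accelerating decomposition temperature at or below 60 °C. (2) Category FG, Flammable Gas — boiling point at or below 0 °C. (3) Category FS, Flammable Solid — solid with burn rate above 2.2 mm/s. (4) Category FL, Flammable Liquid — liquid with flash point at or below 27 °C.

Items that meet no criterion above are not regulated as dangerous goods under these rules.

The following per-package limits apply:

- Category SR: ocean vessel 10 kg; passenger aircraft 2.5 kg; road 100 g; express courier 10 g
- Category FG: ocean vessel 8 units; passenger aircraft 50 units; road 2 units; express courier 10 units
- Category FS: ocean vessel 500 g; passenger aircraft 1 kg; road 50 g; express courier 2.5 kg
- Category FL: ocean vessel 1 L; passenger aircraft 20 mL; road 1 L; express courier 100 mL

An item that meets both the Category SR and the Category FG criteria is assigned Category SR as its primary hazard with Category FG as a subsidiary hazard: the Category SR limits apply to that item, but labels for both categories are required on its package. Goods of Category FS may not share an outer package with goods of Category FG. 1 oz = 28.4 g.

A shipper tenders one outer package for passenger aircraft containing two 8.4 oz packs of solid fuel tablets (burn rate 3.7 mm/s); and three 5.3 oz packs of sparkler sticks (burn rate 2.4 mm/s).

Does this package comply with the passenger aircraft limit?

Solid fuel tablets: burn rate 3.7 mm/s > 2.2 mm/s → Category FS (Flammable Solid).
Burn rate 2.4 mm/s meets the Category FS criterion (Flammable Solid), so the sparkler sticks are Category FS.
Category FS net quantity: (two 8.4 oz packs = 477.12 g) + (three 5.3 oz packs = 451.56 g) = 928.68 g.
928.68 g ≤ 1 kg (passenger aircraft limit, Category FS) — within limit.

Yes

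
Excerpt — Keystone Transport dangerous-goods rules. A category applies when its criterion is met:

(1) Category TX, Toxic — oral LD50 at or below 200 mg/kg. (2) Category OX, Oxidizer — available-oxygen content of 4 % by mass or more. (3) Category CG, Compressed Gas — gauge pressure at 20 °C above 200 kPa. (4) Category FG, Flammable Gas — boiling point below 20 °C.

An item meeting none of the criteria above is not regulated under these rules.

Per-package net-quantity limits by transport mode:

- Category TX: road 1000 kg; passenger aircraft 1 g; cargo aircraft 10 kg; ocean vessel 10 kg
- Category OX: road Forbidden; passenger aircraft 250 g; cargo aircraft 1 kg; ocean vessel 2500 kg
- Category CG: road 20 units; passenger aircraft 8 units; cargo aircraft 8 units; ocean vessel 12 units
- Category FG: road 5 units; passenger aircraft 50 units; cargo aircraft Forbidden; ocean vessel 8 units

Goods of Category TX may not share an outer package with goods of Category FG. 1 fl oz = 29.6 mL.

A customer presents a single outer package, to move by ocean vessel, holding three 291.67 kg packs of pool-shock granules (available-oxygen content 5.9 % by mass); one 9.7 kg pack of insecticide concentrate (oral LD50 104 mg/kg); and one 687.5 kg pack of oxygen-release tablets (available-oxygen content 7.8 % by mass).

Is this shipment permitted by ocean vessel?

Yes

With available-oxygen content 5.9 % by mass (≥ 4 % by mass), the pool-shock granules fall in Category OX.
Insecticide concentrate: oral LD50 104 mg/kg ≤ 200 mg/kg → Category TX (Toxic).
With available-oxygen content 7.8 % by mass (≥ 4 % by mass), the oxygen-release tablets fall in Category OX.
Category TX quantity: 9.7 kg.
That is within the Category TX ocean vessel limit of 10 kg.
Total Category OX: (three 291.67 kg packs = 875.01 kg) + 687.5 kg = 1562.51 kg.
1562.51 kg ≤ 2500 kg (ocean vessel limit, Category OX) — within limit.
The segregation rule (Category TX with Category FG) does not apply to Category TX with Category OX.
Every hazard category is within its ocean vessel limit and no segregation rule is violated.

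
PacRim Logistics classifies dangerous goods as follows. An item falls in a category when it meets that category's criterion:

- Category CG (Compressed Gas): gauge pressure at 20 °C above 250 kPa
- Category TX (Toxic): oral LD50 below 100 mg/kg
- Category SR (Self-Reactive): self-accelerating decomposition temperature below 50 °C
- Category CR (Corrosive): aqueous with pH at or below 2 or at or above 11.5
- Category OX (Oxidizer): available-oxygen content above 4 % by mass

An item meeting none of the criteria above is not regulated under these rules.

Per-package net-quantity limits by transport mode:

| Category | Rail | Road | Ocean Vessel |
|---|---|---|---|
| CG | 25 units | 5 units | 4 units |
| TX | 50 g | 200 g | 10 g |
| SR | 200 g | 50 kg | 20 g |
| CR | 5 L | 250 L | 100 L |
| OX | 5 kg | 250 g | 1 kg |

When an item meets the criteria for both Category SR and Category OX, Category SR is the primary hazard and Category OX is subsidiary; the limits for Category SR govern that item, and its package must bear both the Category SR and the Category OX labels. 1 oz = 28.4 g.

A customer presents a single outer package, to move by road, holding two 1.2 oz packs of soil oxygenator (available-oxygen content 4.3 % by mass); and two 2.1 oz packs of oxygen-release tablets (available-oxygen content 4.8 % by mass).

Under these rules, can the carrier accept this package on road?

With available-oxygen content 4.3 % by mass (> 4 % by mass), the soil oxygenator falls in Category OX.
Available-oxygen content 4.8 % by mass meets the Category OX criterion (Oxidizer), so the oxygen-release tablets are Category OX.
Total Category OX: (two 1.2 oz packs = 68.16 g) + (two 2.1 oz packs = 119.28 g) = 187.44 g.
That is within the Category OX road limit of 250 g.

Yes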